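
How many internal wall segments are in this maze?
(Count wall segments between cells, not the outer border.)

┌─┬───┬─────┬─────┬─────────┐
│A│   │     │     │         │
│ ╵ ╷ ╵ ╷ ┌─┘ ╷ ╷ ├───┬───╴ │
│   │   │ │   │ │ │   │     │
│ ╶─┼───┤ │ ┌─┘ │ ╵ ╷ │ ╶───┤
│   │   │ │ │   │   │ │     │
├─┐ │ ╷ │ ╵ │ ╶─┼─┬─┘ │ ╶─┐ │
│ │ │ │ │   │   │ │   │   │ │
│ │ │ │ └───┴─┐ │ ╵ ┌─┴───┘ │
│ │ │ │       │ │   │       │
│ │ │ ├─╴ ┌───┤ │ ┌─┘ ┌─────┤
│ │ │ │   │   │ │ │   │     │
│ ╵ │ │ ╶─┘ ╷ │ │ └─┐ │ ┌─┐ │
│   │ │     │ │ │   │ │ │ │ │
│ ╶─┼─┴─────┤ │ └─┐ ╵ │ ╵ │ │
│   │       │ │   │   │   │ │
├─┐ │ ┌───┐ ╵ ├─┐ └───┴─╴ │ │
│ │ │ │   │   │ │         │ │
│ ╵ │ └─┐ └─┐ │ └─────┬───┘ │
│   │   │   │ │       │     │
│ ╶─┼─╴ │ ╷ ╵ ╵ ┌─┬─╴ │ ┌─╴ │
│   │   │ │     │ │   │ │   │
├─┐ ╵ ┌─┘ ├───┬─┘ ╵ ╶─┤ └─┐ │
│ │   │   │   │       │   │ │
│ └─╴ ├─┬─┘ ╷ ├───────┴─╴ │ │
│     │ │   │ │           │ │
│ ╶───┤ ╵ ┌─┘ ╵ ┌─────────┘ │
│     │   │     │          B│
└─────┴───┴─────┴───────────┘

Counting internal wall segments:
Total internal walls: 169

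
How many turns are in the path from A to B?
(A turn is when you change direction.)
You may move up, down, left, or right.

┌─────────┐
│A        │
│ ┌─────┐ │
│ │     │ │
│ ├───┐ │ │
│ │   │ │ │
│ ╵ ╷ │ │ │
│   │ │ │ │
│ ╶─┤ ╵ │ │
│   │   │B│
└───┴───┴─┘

Directions: right, right, right, right, down, down, down, down
Number of turns: 1

Solution:

┌─────────┐
│A → → → ↓│
│ ┌─────┐ │
│ │     │↓│
│ ├───┐ │ │
│ │   │ │↓│
│ ╵ ╷ │ │ │
│   │ │ │↓│
│ ╶─┤ ╵ │ │
│   │   │B│
└───┴───┴─┘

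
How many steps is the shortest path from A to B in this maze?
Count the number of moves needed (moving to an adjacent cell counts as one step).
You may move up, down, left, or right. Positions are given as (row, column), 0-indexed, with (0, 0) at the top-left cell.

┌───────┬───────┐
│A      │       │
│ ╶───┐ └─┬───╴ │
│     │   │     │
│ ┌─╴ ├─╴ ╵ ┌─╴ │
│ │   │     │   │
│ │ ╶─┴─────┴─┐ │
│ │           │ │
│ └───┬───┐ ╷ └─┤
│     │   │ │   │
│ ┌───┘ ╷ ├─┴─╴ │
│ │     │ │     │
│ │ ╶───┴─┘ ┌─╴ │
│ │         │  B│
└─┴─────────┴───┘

Using BFS to find shortest path:
Start: (0, 0), End: (6, 7)
Path found:
(0,0) → (1,0) → (1,1) → (1,2) → (2,2) → (2,1) → (3,1) → (3,2) → (3,3) → (3,4) → (3,5) → (3,6) → (4,6) → (4,7) → (5,7) → (6,7)
Number of steps: 15

Solution:

┌───────┬───────┐
│A      │       │
│ ╶───┐ └─┬───╴ │
│↳ → ↓│   │     │
│ ┌─╴ ├─╴ ╵ ┌─╴ │
│ │↓ ↲│     │   │
│ │ ╶─┴─────┴─┐ │
│ │↳ → → → → ↓│ │
│ └───┬───┐ ╷ └─┤
│     │   │ │↳ ↓│
│ ┌───┘ ╷ ├─┴─╴ │
│ │     │ │    ↓│
│ │ ╶───┴─┘ ┌─╴ │
│ │         │  B│
└─┴─────────┴───┘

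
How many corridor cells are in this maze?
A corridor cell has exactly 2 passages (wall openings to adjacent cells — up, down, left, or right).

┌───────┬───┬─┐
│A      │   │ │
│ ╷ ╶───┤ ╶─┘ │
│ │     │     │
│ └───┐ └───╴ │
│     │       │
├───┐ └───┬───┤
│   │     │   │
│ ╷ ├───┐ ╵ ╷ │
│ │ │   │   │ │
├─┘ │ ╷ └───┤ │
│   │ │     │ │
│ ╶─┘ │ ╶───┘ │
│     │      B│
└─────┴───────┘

Counting cells with exactly 2 passages:
Total corridor cells: 41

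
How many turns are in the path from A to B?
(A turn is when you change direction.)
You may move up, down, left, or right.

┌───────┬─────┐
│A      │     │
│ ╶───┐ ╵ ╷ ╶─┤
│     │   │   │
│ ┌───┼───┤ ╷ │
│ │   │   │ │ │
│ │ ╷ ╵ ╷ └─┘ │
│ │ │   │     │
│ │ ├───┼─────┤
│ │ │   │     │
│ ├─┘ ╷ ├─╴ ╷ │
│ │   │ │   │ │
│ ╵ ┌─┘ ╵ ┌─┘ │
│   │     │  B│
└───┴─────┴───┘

Directions: down, down, down, down, down, down, right, up, right, up, right, down, down, right, up, right, up, right, down, down
Number of turns: 12

Solution:

┌───────┬─────┐
│A      │     │
│ ╶───┐ ╵ ╷ ╶─┤
│↓    │   │   │
│ ┌───┼───┤ ╷ │
│↓│   │   │ │ │
│ │ ╷ ╵ ╷ └─┘ │
│↓│ │   │     │
│ │ ├───┼─────┤
│↓│ │↱ ↓│  ↱ ↓│
│ ├─┘ ╷ ├─╴ ╷ │
│↓│↱ ↑│↓│↱ ↑│↓│
│ ╵ ┌─┘ ╵ ┌─┘ │
│↳ ↑│  ↳ ↑│  B│
└───┴─────┴───┘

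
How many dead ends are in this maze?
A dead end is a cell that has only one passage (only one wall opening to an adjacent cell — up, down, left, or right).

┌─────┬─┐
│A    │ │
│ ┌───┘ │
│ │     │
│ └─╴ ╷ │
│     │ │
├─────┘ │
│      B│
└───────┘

Checking each cell for number of passages:

Dead ends found at positions:
  (0, 2)
  (0, 3)
  (1, 1)
  (3, 0)
Total dead ends: 4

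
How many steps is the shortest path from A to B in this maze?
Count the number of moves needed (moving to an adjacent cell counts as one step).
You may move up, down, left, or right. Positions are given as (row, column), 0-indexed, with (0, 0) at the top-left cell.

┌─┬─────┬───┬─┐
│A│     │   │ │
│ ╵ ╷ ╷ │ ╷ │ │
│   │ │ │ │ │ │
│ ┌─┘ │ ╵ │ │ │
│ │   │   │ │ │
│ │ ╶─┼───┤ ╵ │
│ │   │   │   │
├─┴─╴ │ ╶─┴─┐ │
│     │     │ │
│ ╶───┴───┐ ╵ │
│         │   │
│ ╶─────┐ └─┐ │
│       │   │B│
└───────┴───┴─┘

Using BFS to find shortest path:
Start: (0, 0), End: (6, 6)
Path found:
(0,0) → (1,0) → (1,1) → (0,1) → (0,2) → (0,3) → (1,3) → (2,3) → (2,4) → (1,4) → (0,4) → (0,5) → (1,5) → (2,5) → (3,5) → (3,6) → (4,6) → (5,6) → (6,6)
Number of steps: 18

Solution:

┌─┬─────┬───┬─┐
│A│↱ → ↓│↱ ↓│ │
│ ╵ ╷ ╷ │ ╷ │ │
│↳ ↑│ │↓│↑│↓│ │
│ ┌─┘ │ ╵ │ │ │
│ │   │↳ ↑│↓│ │
│ │ ╶─┼───┤ ╵ │
│ │   │   │↳ ↓│
├─┴─╴ │ ╶─┴─┐ │
│     │     │↓│
│ ╶───┴───┐ ╵ │
│         │  ↓│
│ ╶─────┐ └─┐ │
│       │   │B│
└───────┴───┴─┘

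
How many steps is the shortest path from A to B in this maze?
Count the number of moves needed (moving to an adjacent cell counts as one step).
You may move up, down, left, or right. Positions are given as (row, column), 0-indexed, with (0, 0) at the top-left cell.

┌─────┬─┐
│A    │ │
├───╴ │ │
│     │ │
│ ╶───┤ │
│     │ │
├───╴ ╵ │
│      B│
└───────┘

Using BFS to find shortest path:
Start: (0, 0), End: (3, 3)
Path found:
(0,0) → (0,1) → (0,2) → (1,2) → (1,1) → (1,0) → (2,0) → (2,1) → (2,2) → (3,2) → (3,3)
Number of steps: 10

Solution:

┌─────┬─┐
│A → ↓│ │
├───╴ │ │
│↓ ← ↲│ │
│ ╶───┤ │
│↳ → ↓│ │
├───╴ ╵ │
│    ↳ B│
└───────┘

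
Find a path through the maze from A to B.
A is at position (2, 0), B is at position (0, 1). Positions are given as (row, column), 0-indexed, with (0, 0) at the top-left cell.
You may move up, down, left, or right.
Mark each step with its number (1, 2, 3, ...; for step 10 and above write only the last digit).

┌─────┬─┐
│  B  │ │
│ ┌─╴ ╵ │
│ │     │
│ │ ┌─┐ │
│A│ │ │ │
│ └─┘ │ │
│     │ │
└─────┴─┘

Finding the shortest path from (2, 0) to (0, 1):
Path length: 3 steps
Directions: up → up → right

Solution:

┌─────┬─┐
│2 B  │ │
│ ┌─╴ ╵ │
│1│     │
│ │ ┌─┐ │
│A│ │ │ │
│ └─┘ │ │
│     │ │
└─────┴─┘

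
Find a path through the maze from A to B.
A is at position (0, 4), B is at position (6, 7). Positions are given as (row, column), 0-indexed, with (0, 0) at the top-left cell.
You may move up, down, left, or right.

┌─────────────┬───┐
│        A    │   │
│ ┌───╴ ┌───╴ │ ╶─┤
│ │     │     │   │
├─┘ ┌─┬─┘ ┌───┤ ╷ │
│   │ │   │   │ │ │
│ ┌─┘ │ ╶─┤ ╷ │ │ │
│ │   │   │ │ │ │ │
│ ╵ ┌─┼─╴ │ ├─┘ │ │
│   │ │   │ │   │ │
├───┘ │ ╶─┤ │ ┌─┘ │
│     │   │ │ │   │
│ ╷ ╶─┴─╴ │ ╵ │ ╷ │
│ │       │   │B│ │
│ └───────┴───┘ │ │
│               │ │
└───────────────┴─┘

Finding the shortest path from (0, 4) to (6, 7):
Path length: 29 steps
Directions: right → right → down → left → left → down → left → down → right → down → left → down → right → down → left → left → left → up → left → down → down → right → right → right → right → right → right → right → up

Solution:

┌─────────────┬───┐
│        A → ↓│   │
│ ┌───╴ ┌───╴ │ ╶─┤
│ │     │↓ ← ↲│   │
├─┘ ┌─┬─┘ ┌───┤ ╷ │
│   │ │↓ ↲│   │ │ │
│ ┌─┘ │ ╶─┤ ╷ │ │ │
│ │   │↳ ↓│ │ │ │ │
│ ╵ ┌─┼─╴ │ ├─┘ │ │
│   │ │↓ ↲│ │   │ │
├───┘ │ ╶─┤ │ ┌─┘ │
│↓ ↰  │↳ ↓│ │ │   │
│ ╷ ╶─┴─╴ │ ╵ │ ╷ │
│↓│↑ ← ← ↲│   │B│ │
│ └───────┴───┘ │ │
│↳ → → → → → → ↑│ │
└───────────────┴─┘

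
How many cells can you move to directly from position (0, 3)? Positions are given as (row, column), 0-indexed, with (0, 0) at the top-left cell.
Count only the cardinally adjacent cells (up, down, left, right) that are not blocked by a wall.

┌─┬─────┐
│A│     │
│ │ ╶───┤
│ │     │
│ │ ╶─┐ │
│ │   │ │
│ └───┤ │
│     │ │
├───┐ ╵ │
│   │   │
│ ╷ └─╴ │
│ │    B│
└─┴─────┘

Checking passable neighbors of (0, 3):
Neighbors: (0, 2)
Count: 1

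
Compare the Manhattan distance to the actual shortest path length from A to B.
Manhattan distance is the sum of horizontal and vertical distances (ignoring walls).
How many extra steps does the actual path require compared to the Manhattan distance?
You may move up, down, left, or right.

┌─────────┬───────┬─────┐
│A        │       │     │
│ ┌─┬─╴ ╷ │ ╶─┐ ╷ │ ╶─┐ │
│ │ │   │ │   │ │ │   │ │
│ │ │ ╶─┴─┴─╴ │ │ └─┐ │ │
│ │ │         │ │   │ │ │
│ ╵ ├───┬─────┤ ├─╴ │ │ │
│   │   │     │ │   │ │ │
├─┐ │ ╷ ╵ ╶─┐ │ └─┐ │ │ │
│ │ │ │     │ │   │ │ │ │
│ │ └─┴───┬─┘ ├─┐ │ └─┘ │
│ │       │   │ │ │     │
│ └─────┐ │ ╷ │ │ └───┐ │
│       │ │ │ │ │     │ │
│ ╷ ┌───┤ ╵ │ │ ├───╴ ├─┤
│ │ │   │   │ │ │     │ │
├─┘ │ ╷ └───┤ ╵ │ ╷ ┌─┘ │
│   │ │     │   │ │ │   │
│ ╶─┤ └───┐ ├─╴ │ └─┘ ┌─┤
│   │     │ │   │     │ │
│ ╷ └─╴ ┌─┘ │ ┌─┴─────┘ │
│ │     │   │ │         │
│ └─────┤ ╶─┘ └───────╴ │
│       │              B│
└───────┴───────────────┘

Manhattan distance: |11 - 0| + |11 - 0| = 22
Actual path length: 28
Extra steps: 28 - 22 = 6

Solution:

┌─────────┬───────┬─────┐
│A        │       │     │
│ ┌─┬─╴ ╷ │ ╶─┐ ╷ │ ╶─┐ │
│↓│ │   │ │   │ │ │   │ │
│ │ │ ╶─┴─┴─╴ │ │ └─┐ │ │
│↓│ │         │ │   │ │ │
│ ╵ ├───┬─────┤ ├─╴ │ │ │
│↳ ↓│   │     │ │   │ │ │
├─┐ │ ╷ ╵ ╶─┐ │ └─┐ │ │ │
│ │↓│ │     │ │   │ │ │ │
│ │ └─┴───┬─┘ ├─┐ │ └─┘ │
│ │↳ → → ↓│↱ ↓│ │ │     │
│ └─────┐ │ ╷ │ │ └───┐ │
│       │↓│↑│↓│ │     │ │
│ ╷ ┌───┤ ╵ │ │ ├───╴ ├─┤
│ │ │   │↳ ↑│↓│ │     │ │
├─┘ │ ╷ └───┤ ╵ │ ╷ ┌─┘ │
│   │ │     │↳ ↓│ │ │   │
│ ╶─┤ └───┐ ├─╴ │ └─┘ ┌─┤
│   │     │ │↓ ↲│     │ │
│ ╷ └─╴ ┌─┘ │ ┌─┴─────┘ │
│ │     │   │↓│         │
│ └─────┤ ╶─┘ └───────╴ │
│       │    ↳ → → → → B│
└───────┴───────────────┘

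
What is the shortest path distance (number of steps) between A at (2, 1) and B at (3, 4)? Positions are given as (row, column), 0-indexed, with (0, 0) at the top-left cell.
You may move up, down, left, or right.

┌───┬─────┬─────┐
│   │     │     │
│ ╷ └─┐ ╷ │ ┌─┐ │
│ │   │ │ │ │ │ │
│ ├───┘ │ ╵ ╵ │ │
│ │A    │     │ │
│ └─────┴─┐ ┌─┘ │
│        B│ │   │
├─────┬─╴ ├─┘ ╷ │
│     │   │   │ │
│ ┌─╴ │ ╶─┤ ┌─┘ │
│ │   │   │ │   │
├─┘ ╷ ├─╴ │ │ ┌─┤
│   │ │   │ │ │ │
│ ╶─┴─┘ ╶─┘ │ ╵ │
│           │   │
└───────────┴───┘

Finding path from (2, 1) to (3, 4):
Path: (2,1) → (2,2) → (2,3) → (1,3) → (0,3) → (0,4) → (1,4) → (2,4) → (2,5) → (1,5) → (0,5) → (0,6) → (0,7) → (1,7) → (2,7) → (3,7) → (3,6) → (4,6) → (4,5) → (5,5) → (6,5) → (7,5) → (7,4) → (7,3) → (6,3) → (6,4) → (5,4) → (5,3) → (4,3) → (4,4) → (3,4)
Distance: 30 steps

Solution:

┌───┬─────┬─────┐
│   │  ↱ ↓│↱ → ↓│
│ ╷ └─┐ ╷ │ ┌─┐ │
│ │   │↑│↓│↑│ │↓│
│ ├───┘ │ ╵ ╵ │ │
│ │A → ↑│↳ ↑  │↓│
│ └─────┴─┐ ┌─┘ │
│        B│ │↓ ↲│
├─────┬─╴ ├─┘ ╷ │
│     │↱ ↑│↓ ↲│ │
│ ┌─╴ │ ╶─┤ ┌─┘ │
│ │   │↑ ↰│↓│   │
├─┘ ╷ ├─╴ │ │ ┌─┤
│   │ │↱ ↑│↓│ │ │
│ ╶─┴─┘ ╶─┘ │ ╵ │
│      ↑ ← ↲│   │
└───────────┴───┘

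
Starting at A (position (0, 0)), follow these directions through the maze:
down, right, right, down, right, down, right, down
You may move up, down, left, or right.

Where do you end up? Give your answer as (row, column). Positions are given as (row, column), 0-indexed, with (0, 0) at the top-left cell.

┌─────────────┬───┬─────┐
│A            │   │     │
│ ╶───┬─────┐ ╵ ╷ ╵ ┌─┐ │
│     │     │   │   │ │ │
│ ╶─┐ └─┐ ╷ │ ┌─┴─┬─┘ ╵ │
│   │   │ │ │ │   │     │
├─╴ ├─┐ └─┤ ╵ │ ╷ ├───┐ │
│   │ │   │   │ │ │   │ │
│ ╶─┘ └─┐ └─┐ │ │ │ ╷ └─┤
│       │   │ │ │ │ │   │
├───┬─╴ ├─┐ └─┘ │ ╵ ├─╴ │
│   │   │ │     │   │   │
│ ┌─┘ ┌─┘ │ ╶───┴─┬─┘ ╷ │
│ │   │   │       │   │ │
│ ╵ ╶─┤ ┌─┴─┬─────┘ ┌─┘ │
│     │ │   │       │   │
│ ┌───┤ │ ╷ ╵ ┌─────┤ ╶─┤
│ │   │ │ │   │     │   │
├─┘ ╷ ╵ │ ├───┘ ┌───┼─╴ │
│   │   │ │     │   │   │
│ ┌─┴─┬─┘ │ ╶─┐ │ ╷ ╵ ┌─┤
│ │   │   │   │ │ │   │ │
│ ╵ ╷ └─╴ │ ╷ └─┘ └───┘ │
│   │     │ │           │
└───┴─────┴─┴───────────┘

Following directions step by step:
Start: (0, 0)
  down: (0, 0) → (1, 0)
  right: (1, 0) → (1, 1)
  right: (1, 1) → (1, 2)
  down: (1, 2) → (2, 2)
  right: (2, 2) → (2, 3)
  down: (2, 3) → (3, 3)
  right: (3, 3) → (3, 4)
  down: (3, 4) → (4, 4)
Final position: (4, 4)

Path taken:

┌─────────────┬───┬─────┐
│A            │   │     │
│ ╶───┬─────┐ ╵ ╷ ╵ ┌─┐ │
│↳ → ↓│     │   │   │ │ │
│ ╶─┐ └─┐ ╷ │ ┌─┴─┬─┘ ╵ │
│   │↳ ↓│ │ │ │   │     │
├─╴ ├─┐ └─┤ ╵ │ ╷ ├───┐ │
│   │ │↳ ↓│   │ │ │   │ │
│ ╶─┘ └─┐ └─┐ │ │ │ ╷ └─┤
│       │B  │ │ │ │ │   │
├───┬─╴ ├─┐ └─┘ │ ╵ ├─╴ │
│   │   │ │     │   │   │
│ ┌─┘ ┌─┘ │ ╶───┴─┬─┘ ╷ │
│ │   │   │       │   │ │
│ ╵ ╶─┤ ┌─┴─┬─────┘ ┌─┘ │
│     │ │   │       │   │
│ ┌───┤ │ ╷ ╵ ┌─────┤ ╶─┤
│ │   │ │ │   │     │   │
├─┘ ╷ ╵ │ ├───┘ ┌───┼─╴ │
│   │   │ │     │   │   │
│ ┌─┴─┬─┘ │ ╶─┐ │ ╷ ╵ ┌─┤
│ │   │   │   │ │ │   │ │
│ ╵ ╷ └─╴ │ ╷ └─┘ └───┘ │
│   │     │ │           │
└───┴─────┴─┴───────────┘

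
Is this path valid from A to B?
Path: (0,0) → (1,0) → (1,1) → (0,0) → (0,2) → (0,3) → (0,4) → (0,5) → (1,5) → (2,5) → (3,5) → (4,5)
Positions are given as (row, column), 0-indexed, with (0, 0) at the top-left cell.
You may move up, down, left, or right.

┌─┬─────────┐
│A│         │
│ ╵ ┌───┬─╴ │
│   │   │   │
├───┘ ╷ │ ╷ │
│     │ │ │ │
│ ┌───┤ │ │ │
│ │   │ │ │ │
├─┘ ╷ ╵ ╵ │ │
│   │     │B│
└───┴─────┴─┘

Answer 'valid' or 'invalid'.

Checking path validity:
Result: Invalid move at step 3: cannot move from (1, 1) to (0, 0).

invalid

Correct solution:

┌─┬─────────┐
│A│↱ → → → ↓│
│ ╵ ┌───┬─╴ │
│↳ ↑│   │  ↓│
├───┘ ╷ │ ╷ │
│     │ │ │↓│
│ ┌───┤ │ │ │
│ │   │ │ │↓│
├─┘ ╷ ╵ ╵ │ │
│   │     │B│
└───┴─────┴─┘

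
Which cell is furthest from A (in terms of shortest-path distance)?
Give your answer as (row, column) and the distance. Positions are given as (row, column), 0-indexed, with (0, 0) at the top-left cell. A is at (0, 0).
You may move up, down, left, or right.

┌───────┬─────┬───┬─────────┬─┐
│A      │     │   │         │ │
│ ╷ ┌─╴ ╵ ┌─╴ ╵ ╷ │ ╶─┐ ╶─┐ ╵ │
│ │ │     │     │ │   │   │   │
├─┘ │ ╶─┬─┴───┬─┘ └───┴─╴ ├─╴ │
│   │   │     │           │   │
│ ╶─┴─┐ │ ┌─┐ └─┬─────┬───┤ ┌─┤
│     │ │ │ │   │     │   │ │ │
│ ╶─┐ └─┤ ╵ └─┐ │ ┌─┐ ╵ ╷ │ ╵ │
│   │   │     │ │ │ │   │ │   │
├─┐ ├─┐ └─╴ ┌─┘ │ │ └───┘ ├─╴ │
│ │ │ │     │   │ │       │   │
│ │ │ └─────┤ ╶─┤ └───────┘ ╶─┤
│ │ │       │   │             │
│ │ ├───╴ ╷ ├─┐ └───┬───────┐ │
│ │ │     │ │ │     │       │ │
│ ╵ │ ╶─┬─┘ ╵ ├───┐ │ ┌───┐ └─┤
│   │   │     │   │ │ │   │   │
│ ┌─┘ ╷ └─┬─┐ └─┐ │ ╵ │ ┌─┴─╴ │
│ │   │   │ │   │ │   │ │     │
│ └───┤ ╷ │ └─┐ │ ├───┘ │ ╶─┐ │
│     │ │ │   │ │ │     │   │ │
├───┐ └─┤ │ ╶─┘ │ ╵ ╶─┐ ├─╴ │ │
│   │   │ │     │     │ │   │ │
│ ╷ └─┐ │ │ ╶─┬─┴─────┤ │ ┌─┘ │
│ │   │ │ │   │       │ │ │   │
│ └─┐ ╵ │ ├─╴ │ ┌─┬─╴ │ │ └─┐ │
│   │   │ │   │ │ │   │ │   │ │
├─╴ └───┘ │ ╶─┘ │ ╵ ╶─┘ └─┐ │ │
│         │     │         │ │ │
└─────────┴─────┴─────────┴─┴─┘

Computing BFS distances from A to all cells:
Furthest cell: (8, 7)
Distance: 83 steps

Path from A to the furthest cell:

┌───────┬─────┬───┬─────────┬─┐
│A ↓    │     │   │         │ │
│ ╷ ┌─╴ ╵ ┌─╴ ╵ ╷ │ ╶─┐ ╶─┐ ╵ │
│ │↓│     │     │ │   │   │   │
├─┘ │ ╶─┬─┴───┬─┘ └───┴─╴ ├─╴ │
│↓ ↲│   │     │           │   │
│ ╶─┴─┐ │ ┌─┐ └─┬─────┬───┤ ┌─┤
│↓    │ │ │ │   │     │   │ │ │
│ ╶─┐ └─┤ ╵ └─┐ │ ┌─┐ ╵ ╷ │ ╵ │
│↳ ↓│   │     │ │ │ │   │ │   │
├─┐ ├─┐ └─╴ ┌─┘ │ │ └───┘ ├─╴ │
│ │↓│ │     │   │ │       │   │
│ │ │ └─────┤ ╶─┤ └───────┘ ╶─┤
│ │↓│    ↱ ↓│   │             │
│ │ ├───╴ ╷ ├─┐ └───┬───────┐ │
│ │↓│↱ → ↑│↓│ │     │       │ │
│ ╵ │ ╶─┬─┘ ╵ ├───┐ │ ┌───┐ └─┤
│↓ ↲│↑ ↰│  ↳ ↓│B ↰│ │ │   │   │
│ ┌─┘ ╷ └─┬─┐ └─┐ │ ╵ │ ┌─┴─╴ │
│↓│   │↑ ↰│ │↳ ↓│↑│   │ │     │
│ └───┤ ╷ │ └─┐ │ ├───┘ │ ╶─┐ │
│↳ → ↓│ │↑│   │↓│↑│↓ ← ↰│   │ │
├───┐ └─┤ │ ╶─┘ │ ╵ ╶─┐ ├─╴ │ │
│↓ ↰│↳ ↓│↑│↓ ← ↲│↑ ↲  │↑│   │ │
│ ╷ └─┐ │ │ ╶─┬─┴─────┤ │ ┌─┘ │
│↓│↑ ↰│↓│↑│↳ ↓│↱ → → ↓│↑│ │   │
│ └─┐ ╵ │ ├─╴ │ ┌─┬─╴ │ │ └─┐ │
│↳ ↓│↑ ↲│↑│↓ ↲│↑│ │↓ ↲│↑│   │ │
├─╴ └───┘ │ ╶─┘ │ ╵ ╶─┘ └─┐ │ │
│  ↳ → → ↑│↳ → ↑│  ↳ → ↑  │ │ │
└─────────┴─────┴─────────┴─┴─┘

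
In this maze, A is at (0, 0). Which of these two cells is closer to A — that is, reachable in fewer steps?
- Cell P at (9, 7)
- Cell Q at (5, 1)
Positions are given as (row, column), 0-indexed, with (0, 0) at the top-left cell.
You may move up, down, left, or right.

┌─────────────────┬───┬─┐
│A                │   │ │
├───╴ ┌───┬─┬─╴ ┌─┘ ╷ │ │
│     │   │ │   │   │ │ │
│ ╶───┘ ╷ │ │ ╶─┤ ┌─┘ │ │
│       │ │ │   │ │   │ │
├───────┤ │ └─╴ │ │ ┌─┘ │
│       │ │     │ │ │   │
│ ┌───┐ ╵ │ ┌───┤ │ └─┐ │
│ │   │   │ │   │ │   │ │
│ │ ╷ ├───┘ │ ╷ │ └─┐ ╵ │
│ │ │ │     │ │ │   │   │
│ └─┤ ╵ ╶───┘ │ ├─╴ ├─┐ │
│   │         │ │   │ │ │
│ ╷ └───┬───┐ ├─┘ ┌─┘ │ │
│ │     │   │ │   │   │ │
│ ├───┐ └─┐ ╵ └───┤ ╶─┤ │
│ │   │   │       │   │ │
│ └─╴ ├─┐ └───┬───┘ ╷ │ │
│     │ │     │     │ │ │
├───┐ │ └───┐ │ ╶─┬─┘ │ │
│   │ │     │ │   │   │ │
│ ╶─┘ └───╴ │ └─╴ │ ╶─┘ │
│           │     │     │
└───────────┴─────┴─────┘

Shortest path A → P at (9, 7): 38 steps
Shortest path A → Q at (5, 1): 24 steps

Q is closer (24 steps vs 38 steps).

Path to P:

┌─────────────────┬───┬─┐
│A → ↓            │   │ │
├───╴ ┌───┬─┬─╴ ┌─┘ ╷ │ │
│↓ ← ↲│↱ ↓│ │   │   │ │ │
│ ╶───┘ ╷ │ │ ╶─┤ ┌─┘ │ │
│↳ → → ↑│↓│ │   │ │   │ │
├───────┤ │ └─╴ │ │ ┌─┘ │
│↓ ← ← ↰│↓│     │ │ │   │
│ ┌───┐ ╵ │ ┌───┤ │ └─┐ │
│↓│   │↑ ↲│ │   │ │   │ │
│ │ ╷ ├───┘ │ ╷ │ └─┐ ╵ │
│↓│ │ │     │ │ │   │   │
│ └─┤ ╵ ╶───┘ │ ├─╴ ├─┐ │
│↳ ↓│         │ │   │ │ │
│ ╷ └───┬───┐ ├─┘ ┌─┘ │ │
│ │↳ → ↓│   │ │   │   │ │
│ ├───┐ └─┐ ╵ └───┤ ╶─┤ │
│ │   │↳ ↓│       │   │ │
│ └─╴ ├─┐ └───┬───┘ ╷ │ │
│     │ │↳ → ↓│P    │ │ │
├───┐ │ └───┐ │ ╶─┬─┘ │ │
│   │ │     │↓│↑ ↰│   │ │
│ ╶─┘ └───╴ │ └─╴ │ ╶─┘ │
│           │↳ → ↑│     │
└───────────┴─────┴─────┘

Path to Q:

┌─────────────────┬───┬─┐
│A → → → → → → ↓  │   │ │
├───╴ ┌───┬─┬─╴ ┌─┘ ╷ │ │
│     │   │ │↓ ↲│   │ │ │
│ ╶───┘ ╷ │ │ ╶─┤ ┌─┘ │ │
│       │ │ │↳ ↓│ │   │ │
├───────┤ │ └─╴ │ │ ┌─┘ │
│       │ │↓ ← ↲│ │ │   │
│ ┌───┐ ╵ │ ┌───┤ │ └─┐ │
│ │↓ ↰│   │↓│   │ │   │ │
│ │ ╷ ├───┘ │ ╷ │ └─┐ ╵ │
│ │Q│↑│↓ ← ↲│ │ │   │   │
│ └─┤ ╵ ╶───┘ │ ├─╴ ├─┐ │
│   │↑ ↲      │ │   │ │ │
│ ╷ └───┬───┐ ├─┘ ┌─┘ │ │
│ │     │   │ │   │   │ │
│ ├───┐ └─┐ ╵ └───┤ ╶─┤ │
│ │   │   │       │   │ │
│ └─╴ ├─┐ └───┬───┘ ╷ │ │
│     │ │     │     │ │ │
├───┐ │ └───┐ │ ╶─┬─┘ │ │
│   │ │     │ │   │   │ │
│ ╶─┘ └───╴ │ └─╴ │ ╶─┘ │
│           │     │     │
└───────────┴─────┴─────┘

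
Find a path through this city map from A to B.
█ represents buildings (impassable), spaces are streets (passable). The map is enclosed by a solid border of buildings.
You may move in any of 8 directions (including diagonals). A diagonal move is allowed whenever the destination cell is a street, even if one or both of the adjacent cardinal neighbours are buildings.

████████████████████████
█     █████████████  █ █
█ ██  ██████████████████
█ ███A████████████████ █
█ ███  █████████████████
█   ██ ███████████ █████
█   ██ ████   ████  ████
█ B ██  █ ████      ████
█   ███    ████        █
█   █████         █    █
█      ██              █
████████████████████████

Finding the shortest path from A to B:
Movement: 8-directional
Path length: 9 steps
Directions: up-left → up-left → left → down-left → down → down → down → down → down-right

Solution:

████████████████████████
█ ↙←  █████████████  █ █
█↓██↖ ██████████████████
█↓███A████████████████ █
█↓███  █████████████████
█↓  ██ ███████████ █████
█↘  ██ ████   ████  ████
█ B ██  █ ████      ████
█   ███    ████        █
█   █████         █    █
█      ██              █
████████████████████████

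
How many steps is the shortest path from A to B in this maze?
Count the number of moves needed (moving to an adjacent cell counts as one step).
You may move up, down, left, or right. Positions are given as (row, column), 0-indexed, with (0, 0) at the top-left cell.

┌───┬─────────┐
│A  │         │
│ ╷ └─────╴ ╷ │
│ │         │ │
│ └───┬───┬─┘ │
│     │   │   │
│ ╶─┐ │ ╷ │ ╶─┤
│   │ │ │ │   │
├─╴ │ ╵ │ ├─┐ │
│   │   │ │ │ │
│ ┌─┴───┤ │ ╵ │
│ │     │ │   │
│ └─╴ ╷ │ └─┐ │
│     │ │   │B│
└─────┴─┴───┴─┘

Using BFS to find shortest path:
Start: (0, 0), End: (6, 6)
Path found:
(0,0) → (0,1) → (1,1) → (1,2) → (1,3) → (1,4) → (1,5) → (0,5) → (0,6) → (1,6) → (2,6) → (2,5) → (3,5) → (3,6) → (4,6) → (5,6) → (6,6)
Number of steps: 16

Solution:

┌───┬─────────┐
│A ↓│      ↱ ↓│
│ ╷ └─────╴ ╷ │
│ │↳ → → → ↑│↓│
│ └───┬───┬─┘ │
│     │   │↓ ↲│
│ ╶─┐ │ ╷ │ ╶─┤
│   │ │ │ │↳ ↓│
├─╴ │ ╵ │ ├─┐ │
│   │   │ │ │↓│
│ ┌─┴───┤ │ ╵ │
│ │     │ │  ↓│
│ └─╴ ╷ │ └─┐ │
│     │ │   │B│
└─────┴─┴───┴─┘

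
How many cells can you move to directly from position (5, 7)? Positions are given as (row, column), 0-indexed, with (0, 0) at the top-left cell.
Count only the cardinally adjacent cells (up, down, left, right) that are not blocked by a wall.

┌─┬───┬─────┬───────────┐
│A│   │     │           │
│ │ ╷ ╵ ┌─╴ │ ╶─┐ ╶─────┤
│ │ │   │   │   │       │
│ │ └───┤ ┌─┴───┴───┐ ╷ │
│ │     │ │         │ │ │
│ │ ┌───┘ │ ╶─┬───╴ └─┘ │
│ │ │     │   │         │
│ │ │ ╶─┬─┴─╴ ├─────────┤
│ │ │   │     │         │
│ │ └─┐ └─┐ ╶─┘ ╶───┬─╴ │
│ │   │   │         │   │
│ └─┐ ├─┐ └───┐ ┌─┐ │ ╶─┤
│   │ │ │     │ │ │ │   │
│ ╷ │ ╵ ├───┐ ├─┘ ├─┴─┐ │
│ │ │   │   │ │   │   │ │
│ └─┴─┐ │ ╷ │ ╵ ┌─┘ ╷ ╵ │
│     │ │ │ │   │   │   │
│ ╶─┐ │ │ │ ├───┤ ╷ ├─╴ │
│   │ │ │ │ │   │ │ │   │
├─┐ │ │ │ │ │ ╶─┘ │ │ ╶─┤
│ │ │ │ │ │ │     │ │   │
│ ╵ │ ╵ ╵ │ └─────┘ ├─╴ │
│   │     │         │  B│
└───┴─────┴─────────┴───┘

Checking passable neighbors of (5, 7):
Neighbors: (4, 7), (6, 7), (5, 6), (5, 8)
Count: 4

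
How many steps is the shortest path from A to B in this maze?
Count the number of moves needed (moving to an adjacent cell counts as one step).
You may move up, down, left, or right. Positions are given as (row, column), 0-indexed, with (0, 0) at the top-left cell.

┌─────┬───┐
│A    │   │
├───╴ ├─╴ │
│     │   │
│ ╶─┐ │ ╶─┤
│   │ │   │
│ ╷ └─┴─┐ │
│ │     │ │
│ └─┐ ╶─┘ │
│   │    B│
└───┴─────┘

Using BFS to find shortest path:
Start: (0, 0), End: (4, 4)
Path found:
(0,0) → (0,1) → (0,2) → (1,2) → (1,1) → (1,0) → (2,0) → (2,1) → (3,1) → (3,2) → (4,2) → (4,3) → (4,4)
Number of steps: 12

Solution:

┌─────┬───┐
│A → ↓│   │
├───╴ ├─╴ │
│↓ ← ↲│   │
│ ╶─┐ │ ╶─┤
│↳ ↓│ │   │
│ ╷ └─┴─┐ │
│ │↳ ↓  │ │
│ └─┐ ╶─┘ │
│   │↳ → B│
└───┴─────┘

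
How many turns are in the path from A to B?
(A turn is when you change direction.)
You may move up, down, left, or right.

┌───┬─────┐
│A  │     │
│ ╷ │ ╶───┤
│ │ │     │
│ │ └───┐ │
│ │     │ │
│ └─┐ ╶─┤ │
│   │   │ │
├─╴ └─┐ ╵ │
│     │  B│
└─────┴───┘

Directions: right, down, down, right, down, right, down, right
Number of turns: 6

Solution:

┌───┬─────┐
│A ↓│     │
│ ╷ │ ╶───┤
│ │↓│     │
│ │ └───┐ │
│ │↳ ↓  │ │
│ └─┐ ╶─┤ │
│   │↳ ↓│ │
├─╴ └─┐ ╵ │
│     │↳ B│
└─────┴───┘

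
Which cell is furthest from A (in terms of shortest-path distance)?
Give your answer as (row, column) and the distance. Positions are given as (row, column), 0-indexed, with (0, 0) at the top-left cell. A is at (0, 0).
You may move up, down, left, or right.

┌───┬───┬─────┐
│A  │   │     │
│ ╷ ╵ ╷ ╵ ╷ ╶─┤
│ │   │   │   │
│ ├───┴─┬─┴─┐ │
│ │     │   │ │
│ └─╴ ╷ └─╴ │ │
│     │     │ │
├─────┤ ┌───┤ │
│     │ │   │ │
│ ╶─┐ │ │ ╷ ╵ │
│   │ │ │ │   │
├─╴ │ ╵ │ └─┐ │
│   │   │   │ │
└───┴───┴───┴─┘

Computing BFS distances from A to all cells:
Furthest cell: (6, 5)
Distance: 21 steps

Path from A to the furthest cell:

┌───┬───┬─────┐
│A ↓│↱ ↓│↱ ↓  │
│ ╷ ╵ ╷ ╵ ╷ ╶─┤
│ │↳ ↑│↳ ↑│↳ ↓│
│ ├───┴─┬─┴─┐ │
│ │     │   │↓│
│ └─╴ ╷ └─╴ │ │
│     │     │↓│
├─────┤ ┌───┤ │
│     │ │↓ ↰│↓│
│ ╶─┐ │ │ ╷ ╵ │
│   │ │ │↓│↑ ↲│
├─╴ │ ╵ │ └─┐ │
│   │   │↳ B│ │
└───┴───┴───┴─┘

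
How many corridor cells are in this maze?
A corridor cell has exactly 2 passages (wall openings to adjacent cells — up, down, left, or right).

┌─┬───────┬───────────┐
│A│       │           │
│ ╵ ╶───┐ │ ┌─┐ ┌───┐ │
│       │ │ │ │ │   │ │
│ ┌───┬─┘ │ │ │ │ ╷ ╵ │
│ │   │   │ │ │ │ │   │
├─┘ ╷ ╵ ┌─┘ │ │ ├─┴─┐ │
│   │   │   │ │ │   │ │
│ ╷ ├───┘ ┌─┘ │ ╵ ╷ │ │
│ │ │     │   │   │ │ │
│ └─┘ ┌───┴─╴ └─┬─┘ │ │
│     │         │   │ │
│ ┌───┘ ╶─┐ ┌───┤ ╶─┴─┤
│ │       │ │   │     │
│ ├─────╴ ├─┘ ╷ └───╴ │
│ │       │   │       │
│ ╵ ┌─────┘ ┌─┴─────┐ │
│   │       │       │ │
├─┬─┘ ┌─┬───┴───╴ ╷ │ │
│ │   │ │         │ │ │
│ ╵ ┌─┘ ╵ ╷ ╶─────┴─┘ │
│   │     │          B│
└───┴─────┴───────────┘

Counting cells with exactly 2 passages:
Total corridor cells: 91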